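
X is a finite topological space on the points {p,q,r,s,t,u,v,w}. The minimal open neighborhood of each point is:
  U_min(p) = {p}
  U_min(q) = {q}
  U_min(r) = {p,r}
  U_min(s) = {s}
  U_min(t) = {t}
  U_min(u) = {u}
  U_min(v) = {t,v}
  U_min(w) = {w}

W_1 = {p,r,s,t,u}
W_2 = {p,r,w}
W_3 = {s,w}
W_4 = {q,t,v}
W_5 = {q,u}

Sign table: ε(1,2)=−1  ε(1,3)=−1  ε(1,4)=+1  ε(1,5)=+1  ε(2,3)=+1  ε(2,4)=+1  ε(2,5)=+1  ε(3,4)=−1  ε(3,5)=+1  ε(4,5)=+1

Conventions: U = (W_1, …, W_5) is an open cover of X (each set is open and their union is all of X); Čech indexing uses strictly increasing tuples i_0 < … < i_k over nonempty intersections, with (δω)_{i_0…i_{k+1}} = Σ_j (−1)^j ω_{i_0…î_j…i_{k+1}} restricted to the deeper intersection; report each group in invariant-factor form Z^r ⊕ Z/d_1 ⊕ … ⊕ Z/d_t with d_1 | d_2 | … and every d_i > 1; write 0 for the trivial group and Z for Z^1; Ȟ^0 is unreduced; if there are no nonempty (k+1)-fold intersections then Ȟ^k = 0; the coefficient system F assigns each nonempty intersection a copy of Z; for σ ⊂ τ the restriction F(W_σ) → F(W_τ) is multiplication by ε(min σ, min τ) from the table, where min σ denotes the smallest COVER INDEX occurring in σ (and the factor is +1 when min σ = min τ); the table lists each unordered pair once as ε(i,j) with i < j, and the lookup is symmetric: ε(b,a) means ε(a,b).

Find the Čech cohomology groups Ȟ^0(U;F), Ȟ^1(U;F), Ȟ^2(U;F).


nonempty overlaps:
  W12={p,r} W13={s} W14={t} W15={u} W23={w} W45={q}
C dims 5,6; δ0: rk 4, SNF 1^4
degree 0: 5−4−0 = 1 → Ȟ^0 ≅ Z
degree 1: 6−0−4 = 2 → Ȟ^1 ≅ Z^2
degree 2: 0−0−0 = 0 → Ȟ^2 ≅ 0

Ȟ^0 ≅ Z, Ȟ^1 ≅ Z^2, Ȟ^2 ≅ 0


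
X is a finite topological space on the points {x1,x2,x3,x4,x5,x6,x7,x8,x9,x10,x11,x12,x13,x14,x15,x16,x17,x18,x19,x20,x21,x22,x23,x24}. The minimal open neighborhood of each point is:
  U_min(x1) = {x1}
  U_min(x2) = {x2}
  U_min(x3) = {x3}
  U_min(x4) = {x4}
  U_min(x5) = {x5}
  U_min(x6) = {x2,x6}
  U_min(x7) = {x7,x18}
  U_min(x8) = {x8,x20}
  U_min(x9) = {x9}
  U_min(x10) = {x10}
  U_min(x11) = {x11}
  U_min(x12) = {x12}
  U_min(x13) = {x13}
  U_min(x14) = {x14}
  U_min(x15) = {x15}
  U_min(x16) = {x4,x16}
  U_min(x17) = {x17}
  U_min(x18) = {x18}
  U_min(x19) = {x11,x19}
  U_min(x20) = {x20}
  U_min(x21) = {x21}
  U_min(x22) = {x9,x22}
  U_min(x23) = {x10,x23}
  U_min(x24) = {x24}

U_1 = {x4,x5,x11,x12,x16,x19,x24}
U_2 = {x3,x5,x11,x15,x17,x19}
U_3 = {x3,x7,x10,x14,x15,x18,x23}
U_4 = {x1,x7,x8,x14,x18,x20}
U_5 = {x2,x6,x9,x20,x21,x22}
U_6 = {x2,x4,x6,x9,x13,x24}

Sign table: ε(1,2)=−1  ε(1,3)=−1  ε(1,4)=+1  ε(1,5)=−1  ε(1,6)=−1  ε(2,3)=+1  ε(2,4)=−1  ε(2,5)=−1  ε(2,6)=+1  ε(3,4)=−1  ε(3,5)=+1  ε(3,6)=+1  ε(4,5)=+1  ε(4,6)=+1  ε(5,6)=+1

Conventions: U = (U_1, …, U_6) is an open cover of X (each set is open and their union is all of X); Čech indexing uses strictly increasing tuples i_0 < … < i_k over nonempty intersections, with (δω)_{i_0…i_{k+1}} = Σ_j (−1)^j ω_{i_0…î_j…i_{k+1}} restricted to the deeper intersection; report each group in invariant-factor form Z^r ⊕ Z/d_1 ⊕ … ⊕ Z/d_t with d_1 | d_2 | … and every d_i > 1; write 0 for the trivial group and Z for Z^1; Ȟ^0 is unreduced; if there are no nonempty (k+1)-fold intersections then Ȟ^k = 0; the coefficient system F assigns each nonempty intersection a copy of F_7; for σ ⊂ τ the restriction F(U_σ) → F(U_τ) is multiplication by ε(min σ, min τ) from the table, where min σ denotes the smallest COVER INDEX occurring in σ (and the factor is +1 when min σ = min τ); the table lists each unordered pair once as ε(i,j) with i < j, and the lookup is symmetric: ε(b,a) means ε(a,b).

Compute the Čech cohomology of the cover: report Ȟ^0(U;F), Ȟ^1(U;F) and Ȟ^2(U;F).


nonempty intersections:
  U12={x5,x11,x19} U16={x4,x24} U23={x3,x15} U34={x7,x14,x18} U45={x20} U56={x2,x6,x9}
C dims 6,6; δ0: rk_F7 6
Ȟ^0: (6−6)−0=0 ⇒ 0
Ȟ^1: (6−0)−6=0 ⇒ 0
Ȟ^2: (0−0)−0=0 ⇒ 0

Ȟ^0(U;F) ≅ 0, Ȟ^1(U;F) ≅ 0 and Ȟ^2(U;F) ≅ 0


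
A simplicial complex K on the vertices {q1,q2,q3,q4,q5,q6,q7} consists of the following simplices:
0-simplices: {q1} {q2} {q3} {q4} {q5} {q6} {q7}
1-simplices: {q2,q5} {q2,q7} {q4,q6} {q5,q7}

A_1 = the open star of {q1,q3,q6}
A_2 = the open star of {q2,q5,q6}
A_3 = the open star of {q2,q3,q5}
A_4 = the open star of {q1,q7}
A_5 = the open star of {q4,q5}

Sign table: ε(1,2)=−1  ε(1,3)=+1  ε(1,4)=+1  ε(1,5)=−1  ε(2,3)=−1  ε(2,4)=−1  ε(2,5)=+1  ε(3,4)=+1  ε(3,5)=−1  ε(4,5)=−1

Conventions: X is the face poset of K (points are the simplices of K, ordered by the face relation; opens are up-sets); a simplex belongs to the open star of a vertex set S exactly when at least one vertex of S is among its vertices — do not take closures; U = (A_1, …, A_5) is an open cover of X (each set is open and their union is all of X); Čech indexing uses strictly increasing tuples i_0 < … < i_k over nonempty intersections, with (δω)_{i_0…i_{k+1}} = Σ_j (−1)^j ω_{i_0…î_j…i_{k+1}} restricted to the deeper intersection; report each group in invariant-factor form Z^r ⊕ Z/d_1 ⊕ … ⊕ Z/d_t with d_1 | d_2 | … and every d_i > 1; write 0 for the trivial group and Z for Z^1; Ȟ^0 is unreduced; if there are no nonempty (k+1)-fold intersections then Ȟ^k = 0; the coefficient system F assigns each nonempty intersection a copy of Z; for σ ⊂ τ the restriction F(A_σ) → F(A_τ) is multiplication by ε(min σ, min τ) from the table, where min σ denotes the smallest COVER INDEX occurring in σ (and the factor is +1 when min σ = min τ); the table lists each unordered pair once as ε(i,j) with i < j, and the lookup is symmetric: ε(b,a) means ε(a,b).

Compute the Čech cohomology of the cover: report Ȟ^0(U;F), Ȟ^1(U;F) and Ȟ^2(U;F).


nerve of the cover:
  A1={{q1},{q3},{q6},{q4,q6}} A2={{q2},{q5},{q6},{q2,q5},{q2,q7},{q4,q6},{q5,q7}} A3={{q2},{q3},{q5},{q2,q5},{q2,q7},{q5,q7}} A4={{q1},{q7},{q2,q7},{q5,q7}} A5={{q4},{q5},{q2,q5},{q4,q6},{q5,q7}}
  A12={{q6},{q4,q6}} A13={{q3}} A14={{q1}} A15={{q4,q6}} A23={{q2},{q5},{q2,q5},{q2,q7},{q5,q7}} A24={{q2,q7},{q5,q7}} A25={{q5},{q2,q5},{q4,q6},{q5,q7}} A34={{q2,q7},{q5,q7}} A35={{q5},{q2,q5},{q5,q7}} A45={{q5,q7}}
  A125={{q4,q6}} A234={{q2,q7},{q5,q7}} A235={{q5},{q2,q5},{q5,q7}} A245={{q5,q7}} A345={{q5,q7}}
  A2345={{q5,q7}}
C dims 5,10,5,1; δ0: rk 4, SNF 1^4; δ1: rk 4, SNF 1^4; δ2: rk 1, SNF 1^1
Ȟ^0 = (5 − 4) − 0 = 1, so Ȟ^0 ≅ Z
Ȟ^1 = (10 − 4) − 4 = 2, so Ȟ^1 ≅ Z^2
Ȟ^2 = (5 − 1) − 4 = 0, so Ȟ^2 ≅ 0

Ȟ^0 = Z; Ȟ^1 = Z^2; Ȟ^2 = 0


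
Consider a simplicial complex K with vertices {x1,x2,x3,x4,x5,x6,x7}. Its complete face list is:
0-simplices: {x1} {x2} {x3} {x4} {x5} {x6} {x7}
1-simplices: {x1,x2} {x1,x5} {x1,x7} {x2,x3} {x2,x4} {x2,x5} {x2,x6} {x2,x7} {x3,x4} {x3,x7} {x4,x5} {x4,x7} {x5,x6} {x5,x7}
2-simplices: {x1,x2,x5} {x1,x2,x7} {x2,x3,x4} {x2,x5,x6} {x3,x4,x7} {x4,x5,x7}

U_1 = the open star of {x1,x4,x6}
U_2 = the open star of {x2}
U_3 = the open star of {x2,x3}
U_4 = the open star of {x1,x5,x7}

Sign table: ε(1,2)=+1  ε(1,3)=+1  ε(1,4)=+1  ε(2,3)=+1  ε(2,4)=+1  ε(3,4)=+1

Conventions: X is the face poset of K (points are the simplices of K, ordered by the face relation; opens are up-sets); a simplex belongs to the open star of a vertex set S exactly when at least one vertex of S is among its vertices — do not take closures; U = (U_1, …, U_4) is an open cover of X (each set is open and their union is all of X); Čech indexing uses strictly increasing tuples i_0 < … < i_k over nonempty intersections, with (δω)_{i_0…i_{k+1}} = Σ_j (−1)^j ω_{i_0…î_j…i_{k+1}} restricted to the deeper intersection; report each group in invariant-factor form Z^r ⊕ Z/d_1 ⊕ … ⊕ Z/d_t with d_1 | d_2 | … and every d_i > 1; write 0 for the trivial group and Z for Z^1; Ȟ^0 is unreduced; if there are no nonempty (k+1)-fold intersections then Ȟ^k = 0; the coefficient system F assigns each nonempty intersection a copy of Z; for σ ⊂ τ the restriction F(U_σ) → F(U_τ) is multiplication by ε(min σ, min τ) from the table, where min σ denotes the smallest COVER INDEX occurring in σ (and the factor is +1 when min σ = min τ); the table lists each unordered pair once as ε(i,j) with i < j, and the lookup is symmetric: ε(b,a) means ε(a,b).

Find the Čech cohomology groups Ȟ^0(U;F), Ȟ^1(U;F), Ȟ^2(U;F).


Ȟ^0 ≅ Z, Ȟ^1 ≅ 0, Ȟ^2 ≅ 0

intersection data:
  U1={{x1},{x4},{x6},{x1,x2},{x1,x5},{x1,x7},{x2,x4},{x2,x6},{x3,x4},{x4,x5},{x4,x7},{x5,x6},{x1,x2,x5},{x1,x2,x7},{x2,x3,x4},{x2,x5,x6},{x3,x4,x7},{x4,x5,x7}} U2={{x2},{x1,x2},{x2,x3},{x2,x4},{x2,x5},{x2,x6},{x2,x7},{x1,x2,x5},{x1,x2,x7},{x2,x3,x4},{x2,x5,x6}} U3={{x2},{x3},{x1,x2},{x2,x3},{x2,x4},{x2,x5},{x2,x6},{x2,x7},{x3,x4},{x3,x7},{x1,x2,x5},{x1,x2,x7},{x2,x3,x4},{x2,x5,x6},{x3,x4,x7}} U4={{x1},{x5},{x7},{x1,x2},{x1,x5},{x1,x7},{x2,x5},{x2,x7},{x3,x7},{x4,x5},{x4,x7},{x5,x6},{x5,x7},{x1,x2,x5},{x1,x2,x7},{x2,x5,x6},{x3,x4,x7},{x4,x5,x7}}
  U12={{x1,x2},{x2,x4},{x2,x6},{x1,x2,x5},{x1,x2,x7},{x2,x3,x4},{x2,x5,x6}} U13={{x1,x2},{x2,x4},{x2,x6},{x3,x4},{x1,x2,x5},{x1,x2,x7},{x2,x3,x4},{x2,x5,x6},{x3,x4,x7}} U14={{x1},{x1,x2},{x1,x5},{x1,x7},{x4,x5},{x4,x7},{x5,x6},{x1,x2,x5},{x1,x2,x7},{x2,x5,x6},{x3,x4,x7},{x4,x5,x7}} U23={{x2},{x1,x2},{x2,x3},{x2,x4},{x2,x5},{x2,x6},{x2,x7},{x1,x2,x5},{x1,x2,x7},{x2,x3,x4},{x2,x5,x6}} U24={{x1,x2},{x2,x5},{x2,x7},{x1,x2,x5},{x1,x2,x7},{x2,x5,x6}} U34={{x1,x2},{x2,x5},{x2,x7},{x3,x7},{x1,x2,x5},{x1,x2,x7},{x2,x5,x6},{x3,x4,x7}}
  U123={{x1,x2},{x2,x4},{x2,x6},{x1,x2,x5},{x1,x2,x7},{x2,x3,x4},{x2,x5,x6}} U124={{x1,x2},{x1,x2,x5},{x1,x2,x7},{x2,x5,x6}} U134={{x1,x2},{x1,x2,x5},{x1,x2,x7},{x2,x5,x6},{x3,x4,x7}} U234={{x1,x2},{x2,x5},{x2,x7},{x1,x2,x5},{x1,x2,x7},{x2,x5,x6}}
  U1234={{x1,x2},{x1,x2,x5},{x1,x2,x7},{x2,x5,x6}}
C dims 4,6,4,1; δ0: rk 3, SNF 1^3; δ1: rk 3, SNF 1^3; δ2: rk 1, SNF 1^1
Ȟ^0 = (4 − 3) − 0 = 1, so Ȟ^0 ≅ Z
Ȟ^1 = (6 − 3) − 3 = 0, so Ȟ^1 ≅ 0
Ȟ^2 = (4 − 1) − 3 = 0, so Ȟ^2 ≅ 0


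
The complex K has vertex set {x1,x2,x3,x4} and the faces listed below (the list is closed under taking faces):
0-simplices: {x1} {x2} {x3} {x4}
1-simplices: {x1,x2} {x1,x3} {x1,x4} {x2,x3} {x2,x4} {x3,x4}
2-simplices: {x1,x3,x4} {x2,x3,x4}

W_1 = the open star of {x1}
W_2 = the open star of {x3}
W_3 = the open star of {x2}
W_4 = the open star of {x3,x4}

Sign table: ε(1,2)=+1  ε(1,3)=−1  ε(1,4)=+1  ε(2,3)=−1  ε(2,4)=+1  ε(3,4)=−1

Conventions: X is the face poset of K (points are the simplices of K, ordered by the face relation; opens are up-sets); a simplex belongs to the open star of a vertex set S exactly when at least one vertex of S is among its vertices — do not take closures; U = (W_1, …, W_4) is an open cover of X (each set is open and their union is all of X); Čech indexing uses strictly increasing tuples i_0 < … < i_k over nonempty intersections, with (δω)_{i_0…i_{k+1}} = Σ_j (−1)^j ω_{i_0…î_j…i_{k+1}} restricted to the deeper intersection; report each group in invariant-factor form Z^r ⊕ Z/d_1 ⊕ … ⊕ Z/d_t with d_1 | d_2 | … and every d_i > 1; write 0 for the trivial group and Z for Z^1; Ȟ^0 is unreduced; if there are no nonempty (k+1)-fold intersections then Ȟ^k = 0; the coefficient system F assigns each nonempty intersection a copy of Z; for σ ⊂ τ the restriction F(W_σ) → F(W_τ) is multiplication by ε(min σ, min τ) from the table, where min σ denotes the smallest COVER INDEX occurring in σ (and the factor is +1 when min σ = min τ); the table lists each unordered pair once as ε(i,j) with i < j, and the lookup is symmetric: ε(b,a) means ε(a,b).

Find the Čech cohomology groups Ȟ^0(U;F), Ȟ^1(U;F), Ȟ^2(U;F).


Ȟ^0 = Z, Ȟ^1 = Z, Ȟ^2 = 0

nonempty intersections:
  W1={{x1},{x1,x2},{x1,x3},{x1,x4},{x1,x3,x4}} W2={{x3},{x1,x3},{x2,x3},{x3,x4},{x1,x3,x4},{x2,x3,x4}} W3={{x2},{x1,x2},{x2,x3},{x2,x4},{x2,x3,x4}} W4={{x3},{x4},{x1,x3},{x1,x4},{x2,x3},{x2,x4},{x3,x4},{x1,x3,x4},{x2,x3,x4}}
  W12={{x1,x3},{x1,x3,x4}} W13={{x1,x2}} W14={{x1,x3},{x1,x4},{x1,x3,x4}} W23={{x2,x3},{x2,x3,x4}} W24={{x3},{x1,x3},{x2,x3},{x3,x4},{x1,x3,x4},{x2,x3,x4}} W34={{x2,x3},{x2,x4},{x2,x3,x4}}
  W124={{x1,x3},{x1,x3,x4}} W234={{x2,x3},{x2,x3,x4}}
C dims 4,6,2; δ0: rk 3, SNF 1^3; δ1: rk 2, SNF 1^2
Ȟ^0: (4−3)−0=1 ⇒ Z
Ȟ^1: (6−2)−3=1 ⇒ Z
Ȟ^2: (2−0)−2=0 ⇒ 0


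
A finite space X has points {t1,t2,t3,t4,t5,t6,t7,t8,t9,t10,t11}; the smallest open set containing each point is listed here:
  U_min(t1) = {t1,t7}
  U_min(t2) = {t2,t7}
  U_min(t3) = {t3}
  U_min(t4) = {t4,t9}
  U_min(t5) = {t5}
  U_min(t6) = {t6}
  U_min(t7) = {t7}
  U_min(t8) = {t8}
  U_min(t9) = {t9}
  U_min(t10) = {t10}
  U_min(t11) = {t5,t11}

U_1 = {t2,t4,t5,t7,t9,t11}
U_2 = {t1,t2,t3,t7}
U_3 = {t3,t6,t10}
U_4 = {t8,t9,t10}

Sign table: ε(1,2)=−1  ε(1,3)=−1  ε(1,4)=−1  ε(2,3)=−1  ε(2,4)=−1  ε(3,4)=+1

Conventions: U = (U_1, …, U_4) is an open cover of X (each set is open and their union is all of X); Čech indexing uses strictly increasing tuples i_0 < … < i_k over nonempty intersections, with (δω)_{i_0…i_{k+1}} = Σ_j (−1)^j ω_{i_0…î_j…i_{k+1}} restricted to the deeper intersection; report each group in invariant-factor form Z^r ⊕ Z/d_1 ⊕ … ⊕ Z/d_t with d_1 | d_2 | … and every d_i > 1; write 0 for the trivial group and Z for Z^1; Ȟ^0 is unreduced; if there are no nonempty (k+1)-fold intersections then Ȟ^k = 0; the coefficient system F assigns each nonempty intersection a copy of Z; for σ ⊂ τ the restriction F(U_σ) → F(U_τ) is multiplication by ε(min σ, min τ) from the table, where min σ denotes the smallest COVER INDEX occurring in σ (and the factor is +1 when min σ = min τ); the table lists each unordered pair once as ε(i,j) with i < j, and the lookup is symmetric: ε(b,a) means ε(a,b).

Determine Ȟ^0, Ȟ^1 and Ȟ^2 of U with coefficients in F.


Ȟ^0(U;F) ≅ 0, Ȟ^1(U;F) ≅ Z/2 and Ȟ^2(U;F) ≅ 0

intersection data:
  U12={t2,t7} U14={t9} U23={t3} U34={t10}
C dims 4,4; δ0: rk 4, SNF 1^3·2
Ȟ^0 = (4 − 4) − 0 = 0, so Ȟ^0 ≅ 0
Ȟ^1 = (4 − 0) − 4 = 0 plus torsion [2], so Ȟ^1 ≅ Z/2
Ȟ^2 = (0 − 0) − 0 = 0, so Ȟ^2 ≅ 0


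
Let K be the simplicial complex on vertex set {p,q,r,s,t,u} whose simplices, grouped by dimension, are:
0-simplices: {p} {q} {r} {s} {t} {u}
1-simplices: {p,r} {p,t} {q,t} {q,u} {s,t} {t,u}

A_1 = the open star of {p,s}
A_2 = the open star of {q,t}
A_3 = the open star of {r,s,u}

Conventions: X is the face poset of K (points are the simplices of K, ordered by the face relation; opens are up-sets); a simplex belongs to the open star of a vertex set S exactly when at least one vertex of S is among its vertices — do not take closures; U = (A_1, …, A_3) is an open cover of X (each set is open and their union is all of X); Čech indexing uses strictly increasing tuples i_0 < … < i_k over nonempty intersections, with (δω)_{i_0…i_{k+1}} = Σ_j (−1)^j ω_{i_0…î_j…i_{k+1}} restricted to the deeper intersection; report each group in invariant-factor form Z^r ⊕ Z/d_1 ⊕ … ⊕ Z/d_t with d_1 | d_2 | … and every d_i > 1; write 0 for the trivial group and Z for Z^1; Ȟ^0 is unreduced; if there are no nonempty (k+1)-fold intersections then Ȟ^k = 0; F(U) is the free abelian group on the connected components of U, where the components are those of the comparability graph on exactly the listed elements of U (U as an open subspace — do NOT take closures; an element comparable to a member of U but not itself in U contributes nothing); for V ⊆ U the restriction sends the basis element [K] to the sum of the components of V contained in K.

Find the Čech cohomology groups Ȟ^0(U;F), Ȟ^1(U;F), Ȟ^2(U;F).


nonempty intersections:
  A1={{p},{s},{p,r},{p,t},{s,t}} A2={{q},{t},{p,t},{q,t},{q,u},{s,t},{t,u}} A3={{r},{s},{u},{p,r},{q,u},{s,t},{t,u}}
  A12={{p,t},{s,t}} A13={{s},{p,r},{s,t}} A23={{q,u},{s,t},{t,u}}
  A123={{s,t}}
components per intersection:
  A1: {{p},{p,r},{p,t}} {{s},{s,t}}
  A2: {{q},{t},{p,t},{q,t},{q,u},{s,t},{t,u}}
  A3: {{r},{p,r}} {{s},{s,t}} {{u},{q,u},{t,u}}
  A12: {{p,t}} {{s,t}}
  A13: {{s},{s,t}} {{p,r}}
  A23: {{q,u}} {{s,t}} {{t,u}}
  A123: {{s,t}}
C dims 6,7,1; δ0: rk 5, SNF 1^5; δ1: rk 1, SNF 1^1
Ȟ^0: (6−5)−0=1 ⇒ Z
Ȟ^1: (7−1)−5=1 ⇒ Z
Ȟ^2: (1−0)−1=0 ⇒ 0

Ȟ^0 ≅ Z, Ȟ^1 ≅ Z and Ȟ^2 ≅ 0


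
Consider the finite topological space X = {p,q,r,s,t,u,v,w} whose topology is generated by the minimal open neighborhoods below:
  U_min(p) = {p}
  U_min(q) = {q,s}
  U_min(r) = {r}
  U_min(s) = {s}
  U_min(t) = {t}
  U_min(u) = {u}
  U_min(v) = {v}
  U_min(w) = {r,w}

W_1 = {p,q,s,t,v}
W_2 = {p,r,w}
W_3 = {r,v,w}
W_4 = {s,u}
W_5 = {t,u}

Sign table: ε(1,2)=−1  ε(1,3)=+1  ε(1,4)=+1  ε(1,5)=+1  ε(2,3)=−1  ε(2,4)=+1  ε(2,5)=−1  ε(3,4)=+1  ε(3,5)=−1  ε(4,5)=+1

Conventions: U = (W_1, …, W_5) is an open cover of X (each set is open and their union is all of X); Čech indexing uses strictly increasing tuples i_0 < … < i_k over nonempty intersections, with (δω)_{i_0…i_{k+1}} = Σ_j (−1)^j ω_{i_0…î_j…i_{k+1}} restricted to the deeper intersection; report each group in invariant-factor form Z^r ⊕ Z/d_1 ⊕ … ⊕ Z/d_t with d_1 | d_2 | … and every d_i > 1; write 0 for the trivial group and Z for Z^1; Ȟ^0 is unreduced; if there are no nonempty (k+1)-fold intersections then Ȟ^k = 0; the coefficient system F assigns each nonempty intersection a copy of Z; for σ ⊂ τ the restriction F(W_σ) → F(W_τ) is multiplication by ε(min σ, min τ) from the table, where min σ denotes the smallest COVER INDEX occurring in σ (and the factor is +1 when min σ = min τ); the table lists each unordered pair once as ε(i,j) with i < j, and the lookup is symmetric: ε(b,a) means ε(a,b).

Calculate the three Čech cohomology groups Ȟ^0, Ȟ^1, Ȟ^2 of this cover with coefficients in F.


Ȟ^0 = Z, Ȟ^1 = Z^2 and Ȟ^2 = 0

intersection data:
  W12={p} W13={v} W14={s} W15={t} W23={r,w} W45={u}
C dims 5,6; δ0: rk 4, SNF 1^4
Ȟ^0 = (5 − 4) − 0 = 1, so Ȟ^0 ≅ Z
Ȟ^1 = (6 − 0) − 4 = 2, so Ȟ^1 ≅ Z^2
Ȟ^2 = (0 − 0) − 0 = 0, so Ȟ^2 ≅ 0


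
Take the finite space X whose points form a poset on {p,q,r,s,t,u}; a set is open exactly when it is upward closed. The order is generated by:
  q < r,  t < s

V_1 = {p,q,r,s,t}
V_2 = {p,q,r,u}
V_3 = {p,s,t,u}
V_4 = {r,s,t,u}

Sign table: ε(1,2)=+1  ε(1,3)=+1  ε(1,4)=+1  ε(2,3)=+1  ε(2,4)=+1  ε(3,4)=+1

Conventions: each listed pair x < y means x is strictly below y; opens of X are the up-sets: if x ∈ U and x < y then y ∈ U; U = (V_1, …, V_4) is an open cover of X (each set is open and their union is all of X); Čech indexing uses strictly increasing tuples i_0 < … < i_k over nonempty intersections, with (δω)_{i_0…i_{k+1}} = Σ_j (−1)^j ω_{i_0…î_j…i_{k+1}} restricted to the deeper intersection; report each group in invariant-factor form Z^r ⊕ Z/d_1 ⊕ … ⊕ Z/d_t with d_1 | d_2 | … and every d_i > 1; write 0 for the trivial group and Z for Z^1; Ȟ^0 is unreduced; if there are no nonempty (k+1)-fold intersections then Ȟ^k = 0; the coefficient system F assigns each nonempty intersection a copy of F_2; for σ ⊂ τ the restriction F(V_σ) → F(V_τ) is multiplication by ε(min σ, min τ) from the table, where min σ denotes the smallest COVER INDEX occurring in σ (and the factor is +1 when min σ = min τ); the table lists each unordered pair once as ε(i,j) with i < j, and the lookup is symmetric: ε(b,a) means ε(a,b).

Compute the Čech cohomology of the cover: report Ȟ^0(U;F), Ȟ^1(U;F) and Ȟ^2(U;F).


nerve simplices:
  V12={p,q,r} V13={p,s,t} V14={r,s,t} V23={p,u} V24={r,u} V34={s,t,u}
  V123={p} V124={r} V134={s,t} V234={u}
C dims 4,6,4; δ0: rk_F2 3; δ1: rk_F2 3
degree 0: 4−3−0 = 1 → Ȟ^0 ≅ Z/2
degree 1: 6−3−3 = 0 → Ȟ^1 ≅ 0
degree 2: 4−0−3 = 1 → Ȟ^2 ≅ Z/2

Ȟ^0 ≅ Z/2, Ȟ^1 ≅ 0, Ȟ^2 ≅ Z/2


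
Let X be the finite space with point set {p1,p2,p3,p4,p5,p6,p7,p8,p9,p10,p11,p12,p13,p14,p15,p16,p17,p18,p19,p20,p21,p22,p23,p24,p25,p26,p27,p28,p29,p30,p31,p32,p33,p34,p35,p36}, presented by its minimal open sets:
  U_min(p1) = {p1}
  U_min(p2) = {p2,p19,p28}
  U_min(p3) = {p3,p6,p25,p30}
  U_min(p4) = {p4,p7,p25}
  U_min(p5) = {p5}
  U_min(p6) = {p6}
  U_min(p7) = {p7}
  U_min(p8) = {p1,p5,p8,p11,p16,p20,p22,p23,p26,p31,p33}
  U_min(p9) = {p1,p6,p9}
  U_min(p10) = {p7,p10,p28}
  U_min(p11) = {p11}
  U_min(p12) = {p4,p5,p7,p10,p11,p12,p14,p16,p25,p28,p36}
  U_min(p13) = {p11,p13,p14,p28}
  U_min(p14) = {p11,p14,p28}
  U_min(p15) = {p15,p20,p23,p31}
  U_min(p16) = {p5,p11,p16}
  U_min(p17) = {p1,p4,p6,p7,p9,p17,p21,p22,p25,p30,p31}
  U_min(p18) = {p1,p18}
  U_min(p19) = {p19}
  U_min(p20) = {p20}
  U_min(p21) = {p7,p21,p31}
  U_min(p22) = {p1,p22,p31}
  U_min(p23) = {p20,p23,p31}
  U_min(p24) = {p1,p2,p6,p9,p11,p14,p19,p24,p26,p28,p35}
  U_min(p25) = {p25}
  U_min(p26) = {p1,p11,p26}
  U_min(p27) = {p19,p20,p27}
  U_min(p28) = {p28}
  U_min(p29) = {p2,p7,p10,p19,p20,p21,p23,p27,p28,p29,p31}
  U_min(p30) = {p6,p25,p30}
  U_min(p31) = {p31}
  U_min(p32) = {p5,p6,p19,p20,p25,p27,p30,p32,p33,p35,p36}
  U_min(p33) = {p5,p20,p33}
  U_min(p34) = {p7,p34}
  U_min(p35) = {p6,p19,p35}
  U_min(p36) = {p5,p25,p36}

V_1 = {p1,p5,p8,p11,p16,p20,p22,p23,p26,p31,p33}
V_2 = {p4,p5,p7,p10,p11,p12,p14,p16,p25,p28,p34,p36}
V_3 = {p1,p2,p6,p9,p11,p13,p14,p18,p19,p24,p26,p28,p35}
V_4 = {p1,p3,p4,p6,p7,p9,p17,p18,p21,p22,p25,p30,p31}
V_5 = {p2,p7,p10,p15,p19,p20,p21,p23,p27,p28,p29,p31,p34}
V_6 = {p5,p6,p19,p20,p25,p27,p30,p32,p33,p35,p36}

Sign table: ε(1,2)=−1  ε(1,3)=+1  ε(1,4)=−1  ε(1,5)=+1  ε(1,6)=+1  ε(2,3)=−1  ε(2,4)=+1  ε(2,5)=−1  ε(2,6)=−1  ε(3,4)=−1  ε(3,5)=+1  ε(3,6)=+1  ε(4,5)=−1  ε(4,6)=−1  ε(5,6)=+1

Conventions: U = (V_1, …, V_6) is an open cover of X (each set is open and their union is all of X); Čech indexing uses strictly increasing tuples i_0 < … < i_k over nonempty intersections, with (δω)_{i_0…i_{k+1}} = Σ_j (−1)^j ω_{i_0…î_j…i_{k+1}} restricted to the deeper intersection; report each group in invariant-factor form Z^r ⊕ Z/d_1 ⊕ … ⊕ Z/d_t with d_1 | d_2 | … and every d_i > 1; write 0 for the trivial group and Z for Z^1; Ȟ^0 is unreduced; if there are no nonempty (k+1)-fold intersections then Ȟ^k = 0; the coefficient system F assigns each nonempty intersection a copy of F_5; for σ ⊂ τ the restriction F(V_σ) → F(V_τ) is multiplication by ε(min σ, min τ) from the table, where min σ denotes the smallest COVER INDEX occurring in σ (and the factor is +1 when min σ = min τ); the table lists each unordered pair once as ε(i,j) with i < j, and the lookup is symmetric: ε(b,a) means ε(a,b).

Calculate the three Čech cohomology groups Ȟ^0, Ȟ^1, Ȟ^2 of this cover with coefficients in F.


nerve of the cover:
  V12={p5,p11,p16} V13={p1,p11,p26} V14={p1,p22,p31} V15={p20,p23,p31} V16={p5,p20,p33} V23={p11,p14,p28} V24={p4,p7,p25} V25={p7,p10,p28,p34} V26={p5,p25,p36} V34={p1,p6,p9,p18} V35={p2,p19,p28} V36={p6,p19,p35} V45={p7,p21,p31} V46={p6,p25,p30} V56={p19,p20,p27}
  V123={p11} V126={p5} V134={p1} V145={p31} V156={p20} V235={p28} V245={p7} V246={p25} V346={p6} V356={p19}
C dims 6,15,10; δ0: rk_F5 5; δ1: rk_F5 10
Ȟ^0 = (6 − 5) − 0 = 1, so Ȟ^0 ≅ Z/5
Ȟ^1 = (15 − 10) − 5 = 0, so Ȟ^1 ≅ 0
Ȟ^2 = (10 − 0) − 10 = 0, so Ȟ^2 ≅ 0

Ȟ^0 = Z/5, Ȟ^1 = 0 and Ȟ^2 = 0


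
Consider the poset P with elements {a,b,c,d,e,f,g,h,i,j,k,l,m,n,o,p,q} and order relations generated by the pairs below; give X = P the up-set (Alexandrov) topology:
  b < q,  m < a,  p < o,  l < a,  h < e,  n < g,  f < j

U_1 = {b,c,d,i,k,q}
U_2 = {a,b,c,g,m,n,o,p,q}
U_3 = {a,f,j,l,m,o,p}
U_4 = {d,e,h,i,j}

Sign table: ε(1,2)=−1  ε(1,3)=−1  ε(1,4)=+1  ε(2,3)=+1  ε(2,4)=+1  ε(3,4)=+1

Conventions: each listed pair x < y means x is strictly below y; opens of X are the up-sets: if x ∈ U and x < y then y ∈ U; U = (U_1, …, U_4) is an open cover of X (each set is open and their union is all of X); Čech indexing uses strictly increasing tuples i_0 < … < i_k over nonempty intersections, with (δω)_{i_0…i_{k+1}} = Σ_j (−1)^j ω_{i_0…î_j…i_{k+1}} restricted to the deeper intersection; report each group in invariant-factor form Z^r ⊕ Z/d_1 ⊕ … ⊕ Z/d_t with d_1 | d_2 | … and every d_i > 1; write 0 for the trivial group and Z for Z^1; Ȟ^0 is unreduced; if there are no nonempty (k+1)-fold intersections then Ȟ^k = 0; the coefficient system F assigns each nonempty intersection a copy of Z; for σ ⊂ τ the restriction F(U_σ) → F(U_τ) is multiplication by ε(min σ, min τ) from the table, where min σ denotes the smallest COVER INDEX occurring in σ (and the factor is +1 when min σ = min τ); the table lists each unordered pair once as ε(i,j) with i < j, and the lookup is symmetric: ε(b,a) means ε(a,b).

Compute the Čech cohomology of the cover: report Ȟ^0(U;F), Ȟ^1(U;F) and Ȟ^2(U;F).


intersection data:
  U12={b,c,q} U14={d,i} U23={a,m,o,p} U34={j}
C dims 4,4; δ0: rk 4, SNF 1^3·2
Ȟ^0 = (4 − 4) − 0 = 0, so Ȟ^0 ≅ 0
Ȟ^1 = (4 − 0) − 4 = 0 plus torsion [2], so Ȟ^1 ≅ Z/2
Ȟ^2 = (0 − 0) − 0 = 0, so Ȟ^2 ≅ 0

Ȟ^0 = 0; Ȟ^1 = Z/2; Ȟ^2 = 0


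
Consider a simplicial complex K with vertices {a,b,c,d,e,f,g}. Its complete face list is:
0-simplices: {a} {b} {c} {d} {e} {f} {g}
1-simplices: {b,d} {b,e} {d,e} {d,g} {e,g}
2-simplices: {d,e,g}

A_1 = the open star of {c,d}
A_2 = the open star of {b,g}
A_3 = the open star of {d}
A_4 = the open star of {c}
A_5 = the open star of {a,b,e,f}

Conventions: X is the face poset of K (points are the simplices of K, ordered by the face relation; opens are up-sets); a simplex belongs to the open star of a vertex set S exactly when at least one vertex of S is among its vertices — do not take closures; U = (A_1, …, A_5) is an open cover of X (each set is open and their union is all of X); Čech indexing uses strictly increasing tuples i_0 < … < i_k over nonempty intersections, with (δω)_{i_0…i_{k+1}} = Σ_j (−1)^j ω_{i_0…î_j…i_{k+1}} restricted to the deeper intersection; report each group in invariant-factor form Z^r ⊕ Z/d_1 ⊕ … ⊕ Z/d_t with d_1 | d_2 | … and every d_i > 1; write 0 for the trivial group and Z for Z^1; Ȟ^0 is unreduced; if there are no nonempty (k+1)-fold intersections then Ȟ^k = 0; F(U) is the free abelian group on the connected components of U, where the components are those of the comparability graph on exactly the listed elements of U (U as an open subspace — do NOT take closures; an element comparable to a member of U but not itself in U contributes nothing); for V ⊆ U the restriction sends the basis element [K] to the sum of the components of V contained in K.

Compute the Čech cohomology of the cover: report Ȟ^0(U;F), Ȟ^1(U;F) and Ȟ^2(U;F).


nerve simplices:
  A1={{c},{d},{b,d},{d,e},{d,g},{d,e,g}} A2={{b},{g},{b,d},{b,e},{d,g},{e,g},{d,e,g}} A3={{d},{b,d},{d,e},{d,g},{d,e,g}} A4={{c}} A5={{a},{b},{e},{f},{b,d},{b,e},{d,e},{e,g},{d,e,g}}
  A12={{b,d},{d,g},{d,e,g}} A13={{d},{b,d},{d,e},{d,g},{d,e,g}} A14={{c}} A15={{b,d},{d,e},{d,e,g}} A23={{b,d},{d,g},{d,e,g}} A25={{b},{b,d},{b,e},{e,g},{d,e,g}} A35={{b,d},{d,e},{d,e,g}}
  A123={{b,d},{d,g},{d,e,g}} A125={{b,d},{d,e,g}} A135={{b,d},{d,e},{d,e,g}} A235={{b,d},{d,e,g}}
  A1235={{b,d},{d,e,g}}
components per intersection:
  A1: {{c}} {{d},{b,d},{d,e},{d,g},{d,e,g}}
  A2: {{b},{b,d},{b,e}} {{g},{d,g},{e,g},{d,e,g}}
  A3: {{d},{b,d},{d,e},{d,g},{d,e,g}}
  A4: {{c}}
  A5: {{a}} {{b},{e},{b,d},{b,e},{d,e},{e,g},{d,e,g}} {{f}}
  A12: {{b,d}} {{d,g},{d,e,g}}
  A13: {{d},{b,d},{d,e},{d,g},{d,e,g}}
  A14: {{c}}
  A15: {{b,d}} {{d,e},{d,e,g}}
  A23: {{b,d}} {{d,g},{d,e,g}}
  A25: {{b},{b,d},{b,e}} {{e,g},{d,e,g}}
  A35: {{b,d}} {{d,e},{d,e,g}}
  A123: {{b,d}} {{d,g},{d,e,g}}
  A125: {{b,d}} {{d,e,g}}
  A135: {{b,d}} {{d,e},{d,e,g}}
  A235: {{b,d}} {{d,e,g}}
  A1235: {{b,d}} {{d,e,g}}
C dims 9,12,8,2; δ0: rk 5, SNF 1^5; δ1: rk 6, SNF 1^6; δ2: rk 2, SNF 1^2
degree 0: 9−5−0 = 4 → Ȟ^0 ≅ Z^4
degree 1: 12−6−5 = 1 → Ȟ^1 ≅ Z
degree 2: 8−2−6 = 0 → Ȟ^2 ≅ 0

Ȟ^0 = Z^4, Ȟ^1 = Z, Ȟ^2 = 0


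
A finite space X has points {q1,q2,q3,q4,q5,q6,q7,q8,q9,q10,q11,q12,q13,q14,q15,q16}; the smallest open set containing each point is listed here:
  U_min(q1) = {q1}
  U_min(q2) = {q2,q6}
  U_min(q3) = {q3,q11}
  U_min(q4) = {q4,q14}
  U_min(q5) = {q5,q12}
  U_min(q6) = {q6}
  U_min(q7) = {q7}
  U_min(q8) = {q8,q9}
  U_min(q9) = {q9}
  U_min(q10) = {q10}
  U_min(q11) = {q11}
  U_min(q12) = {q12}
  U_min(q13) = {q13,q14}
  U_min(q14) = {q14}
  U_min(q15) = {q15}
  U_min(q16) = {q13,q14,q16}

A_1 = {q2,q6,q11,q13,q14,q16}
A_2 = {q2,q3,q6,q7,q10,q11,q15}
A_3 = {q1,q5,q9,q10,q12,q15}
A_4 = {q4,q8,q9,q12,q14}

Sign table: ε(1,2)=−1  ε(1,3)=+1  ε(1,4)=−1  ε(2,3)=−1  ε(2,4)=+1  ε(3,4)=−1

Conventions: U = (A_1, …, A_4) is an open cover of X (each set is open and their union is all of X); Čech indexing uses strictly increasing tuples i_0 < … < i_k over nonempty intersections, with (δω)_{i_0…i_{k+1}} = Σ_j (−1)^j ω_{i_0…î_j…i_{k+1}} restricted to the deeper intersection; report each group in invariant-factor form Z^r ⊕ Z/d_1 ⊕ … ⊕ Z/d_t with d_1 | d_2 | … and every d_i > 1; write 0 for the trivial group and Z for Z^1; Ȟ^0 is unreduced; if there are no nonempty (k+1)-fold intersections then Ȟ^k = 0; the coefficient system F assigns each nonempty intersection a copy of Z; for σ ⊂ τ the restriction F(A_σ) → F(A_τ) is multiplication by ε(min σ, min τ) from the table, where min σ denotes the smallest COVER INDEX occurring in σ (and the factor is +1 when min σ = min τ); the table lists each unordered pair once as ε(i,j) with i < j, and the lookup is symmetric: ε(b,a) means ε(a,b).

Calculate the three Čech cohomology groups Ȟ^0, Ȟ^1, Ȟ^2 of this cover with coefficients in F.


intersection data:
  A12={q2,q6,q11} A14={q14} A23={q10,q15} A34={q9,q12}
C dims 4,4; δ0: rk 3, SNF 1^3
Ȟ^0 = (4 − 3) − 0 = 1, so Ȟ^0 ≅ Z
Ȟ^1 = (4 − 0) − 3 = 1, so Ȟ^1 ≅ Z
Ȟ^2 = (0 − 0) − 0 = 0, so Ȟ^2 ≅ 0

Ȟ^0 ≅ Z, Ȟ^1 ≅ Z, Ȟ^2 ≅ 0


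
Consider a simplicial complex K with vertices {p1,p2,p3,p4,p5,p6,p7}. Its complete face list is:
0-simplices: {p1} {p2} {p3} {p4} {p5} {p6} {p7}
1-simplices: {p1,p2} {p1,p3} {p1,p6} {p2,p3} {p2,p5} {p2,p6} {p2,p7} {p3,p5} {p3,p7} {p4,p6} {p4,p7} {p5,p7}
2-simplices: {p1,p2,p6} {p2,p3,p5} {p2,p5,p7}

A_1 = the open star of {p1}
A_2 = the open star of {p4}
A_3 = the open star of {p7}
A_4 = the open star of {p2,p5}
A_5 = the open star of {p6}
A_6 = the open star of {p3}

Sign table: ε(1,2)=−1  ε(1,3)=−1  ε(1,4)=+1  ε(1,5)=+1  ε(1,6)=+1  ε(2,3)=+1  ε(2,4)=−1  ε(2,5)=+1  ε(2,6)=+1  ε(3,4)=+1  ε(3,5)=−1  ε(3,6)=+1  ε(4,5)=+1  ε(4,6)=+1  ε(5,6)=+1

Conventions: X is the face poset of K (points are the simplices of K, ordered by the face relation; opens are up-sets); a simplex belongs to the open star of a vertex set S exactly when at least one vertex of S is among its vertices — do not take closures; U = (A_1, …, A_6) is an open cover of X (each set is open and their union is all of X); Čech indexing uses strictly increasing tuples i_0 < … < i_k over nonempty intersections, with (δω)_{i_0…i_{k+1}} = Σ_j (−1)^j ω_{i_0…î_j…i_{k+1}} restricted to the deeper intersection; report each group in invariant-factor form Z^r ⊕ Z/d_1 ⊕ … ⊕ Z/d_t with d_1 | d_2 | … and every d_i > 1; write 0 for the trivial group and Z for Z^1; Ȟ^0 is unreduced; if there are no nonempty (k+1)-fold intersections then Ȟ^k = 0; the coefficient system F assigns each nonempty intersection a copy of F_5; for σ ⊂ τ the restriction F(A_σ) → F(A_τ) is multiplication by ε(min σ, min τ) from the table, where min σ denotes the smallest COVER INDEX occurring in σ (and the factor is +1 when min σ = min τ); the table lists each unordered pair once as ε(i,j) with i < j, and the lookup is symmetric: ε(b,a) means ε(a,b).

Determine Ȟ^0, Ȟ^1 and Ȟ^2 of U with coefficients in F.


intersection data:
  A1={{p1},{p1,p2},{p1,p3},{p1,p6},{p1,p2,p6}} A2={{p4},{p4,p6},{p4,p7}} A3={{p7},{p2,p7},{p3,p7},{p4,p7},{p5,p7},{p2,p5,p7}} A4={{p2},{p5},{p1,p2},{p2,p3},{p2,p5},{p2,p6},{p2,p7},{p3,p5},{p5,p7},{p1,p2,p6},{p2,p3,p5},{p2,p5,p7}} A5={{p6},{p1,p6},{p2,p6},{p4,p6},{p1,p2,p6}} A6={{p3},{p1,p3},{p2,p3},{p3,p5},{p3,p7},{p2,p3,p5}}
  A14={{p1,p2},{p1,p2,p6}} A15={{p1,p6},{p1,p2,p6}} A16={{p1,p3}} A23={{p4,p7}} A25={{p4,p6}} A34={{p2,p7},{p5,p7},{p2,p5,p7}} A36={{p3,p7}} A45={{p2,p6},{p1,p2,p6}} A46={{p2,p3},{p3,p5},{p2,p3,p5}}
  A145={{p1,p2,p6}}
C dims 6,9,1; δ0: rk_F5 5; δ1: rk_F5 1
Ȟ^0 = (6 − 5) − 0 = 1, so Ȟ^0 ≅ Z/5
Ȟ^1 = (9 − 1) − 5 = 3, so Ȟ^1 ≅ Z/5 ⊕ Z/5 ⊕ Z/5
Ȟ^2 = (1 − 0) − 1 = 0, so Ȟ^2 ≅ 0

Ȟ^0 = Z/5, Ȟ^1 = Z/5 ⊕ Z/5 ⊕ Z/5 and Ȟ^2 = 0


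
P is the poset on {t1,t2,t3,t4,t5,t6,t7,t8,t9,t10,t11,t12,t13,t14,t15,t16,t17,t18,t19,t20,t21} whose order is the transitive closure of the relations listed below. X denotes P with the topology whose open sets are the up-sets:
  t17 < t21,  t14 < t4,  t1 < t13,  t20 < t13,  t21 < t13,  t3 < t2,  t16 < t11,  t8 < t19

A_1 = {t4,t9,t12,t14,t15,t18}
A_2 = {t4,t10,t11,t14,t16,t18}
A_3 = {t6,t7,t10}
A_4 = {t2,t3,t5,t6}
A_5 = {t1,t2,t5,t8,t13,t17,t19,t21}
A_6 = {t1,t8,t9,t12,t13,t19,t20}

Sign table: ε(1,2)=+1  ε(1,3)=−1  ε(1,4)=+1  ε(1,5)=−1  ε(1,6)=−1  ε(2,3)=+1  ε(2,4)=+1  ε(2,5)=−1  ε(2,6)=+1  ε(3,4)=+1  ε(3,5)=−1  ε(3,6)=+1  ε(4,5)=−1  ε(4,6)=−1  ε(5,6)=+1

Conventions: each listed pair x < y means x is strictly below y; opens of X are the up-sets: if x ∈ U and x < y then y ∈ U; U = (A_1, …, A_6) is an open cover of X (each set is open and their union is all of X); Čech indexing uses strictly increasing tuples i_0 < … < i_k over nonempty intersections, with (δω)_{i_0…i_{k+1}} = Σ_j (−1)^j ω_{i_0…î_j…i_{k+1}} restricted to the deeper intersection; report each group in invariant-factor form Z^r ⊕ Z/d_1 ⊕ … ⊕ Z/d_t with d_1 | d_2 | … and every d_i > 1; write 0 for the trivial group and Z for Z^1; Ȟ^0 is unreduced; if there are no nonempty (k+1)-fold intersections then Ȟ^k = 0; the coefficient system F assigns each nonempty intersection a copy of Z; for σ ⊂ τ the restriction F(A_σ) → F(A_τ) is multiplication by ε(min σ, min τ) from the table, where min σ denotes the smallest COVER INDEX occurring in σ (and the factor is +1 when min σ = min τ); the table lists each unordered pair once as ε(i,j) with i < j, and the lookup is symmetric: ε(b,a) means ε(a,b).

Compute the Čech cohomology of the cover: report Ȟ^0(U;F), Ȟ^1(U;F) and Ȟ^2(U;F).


intersection data:
  A12={t4,t14,t18} A16={t9,t12} A23={t10} A34={t6} A45={t2,t5} A56={t1,t8,t13,t19}
C dims 6,6; δ0: rk 5, SNF 1^5
Ȟ^0 = (6 − 5) − 0 = 1, so Ȟ^0 ≅ Z
Ȟ^1 = (6 − 0) − 5 = 1, so Ȟ^1 ≅ Z
Ȟ^2 = (0 − 0) − 0 = 0, so Ȟ^2 ≅ 0

Ȟ^0 = Z, Ȟ^1 = Z, Ȟ^2 = 0


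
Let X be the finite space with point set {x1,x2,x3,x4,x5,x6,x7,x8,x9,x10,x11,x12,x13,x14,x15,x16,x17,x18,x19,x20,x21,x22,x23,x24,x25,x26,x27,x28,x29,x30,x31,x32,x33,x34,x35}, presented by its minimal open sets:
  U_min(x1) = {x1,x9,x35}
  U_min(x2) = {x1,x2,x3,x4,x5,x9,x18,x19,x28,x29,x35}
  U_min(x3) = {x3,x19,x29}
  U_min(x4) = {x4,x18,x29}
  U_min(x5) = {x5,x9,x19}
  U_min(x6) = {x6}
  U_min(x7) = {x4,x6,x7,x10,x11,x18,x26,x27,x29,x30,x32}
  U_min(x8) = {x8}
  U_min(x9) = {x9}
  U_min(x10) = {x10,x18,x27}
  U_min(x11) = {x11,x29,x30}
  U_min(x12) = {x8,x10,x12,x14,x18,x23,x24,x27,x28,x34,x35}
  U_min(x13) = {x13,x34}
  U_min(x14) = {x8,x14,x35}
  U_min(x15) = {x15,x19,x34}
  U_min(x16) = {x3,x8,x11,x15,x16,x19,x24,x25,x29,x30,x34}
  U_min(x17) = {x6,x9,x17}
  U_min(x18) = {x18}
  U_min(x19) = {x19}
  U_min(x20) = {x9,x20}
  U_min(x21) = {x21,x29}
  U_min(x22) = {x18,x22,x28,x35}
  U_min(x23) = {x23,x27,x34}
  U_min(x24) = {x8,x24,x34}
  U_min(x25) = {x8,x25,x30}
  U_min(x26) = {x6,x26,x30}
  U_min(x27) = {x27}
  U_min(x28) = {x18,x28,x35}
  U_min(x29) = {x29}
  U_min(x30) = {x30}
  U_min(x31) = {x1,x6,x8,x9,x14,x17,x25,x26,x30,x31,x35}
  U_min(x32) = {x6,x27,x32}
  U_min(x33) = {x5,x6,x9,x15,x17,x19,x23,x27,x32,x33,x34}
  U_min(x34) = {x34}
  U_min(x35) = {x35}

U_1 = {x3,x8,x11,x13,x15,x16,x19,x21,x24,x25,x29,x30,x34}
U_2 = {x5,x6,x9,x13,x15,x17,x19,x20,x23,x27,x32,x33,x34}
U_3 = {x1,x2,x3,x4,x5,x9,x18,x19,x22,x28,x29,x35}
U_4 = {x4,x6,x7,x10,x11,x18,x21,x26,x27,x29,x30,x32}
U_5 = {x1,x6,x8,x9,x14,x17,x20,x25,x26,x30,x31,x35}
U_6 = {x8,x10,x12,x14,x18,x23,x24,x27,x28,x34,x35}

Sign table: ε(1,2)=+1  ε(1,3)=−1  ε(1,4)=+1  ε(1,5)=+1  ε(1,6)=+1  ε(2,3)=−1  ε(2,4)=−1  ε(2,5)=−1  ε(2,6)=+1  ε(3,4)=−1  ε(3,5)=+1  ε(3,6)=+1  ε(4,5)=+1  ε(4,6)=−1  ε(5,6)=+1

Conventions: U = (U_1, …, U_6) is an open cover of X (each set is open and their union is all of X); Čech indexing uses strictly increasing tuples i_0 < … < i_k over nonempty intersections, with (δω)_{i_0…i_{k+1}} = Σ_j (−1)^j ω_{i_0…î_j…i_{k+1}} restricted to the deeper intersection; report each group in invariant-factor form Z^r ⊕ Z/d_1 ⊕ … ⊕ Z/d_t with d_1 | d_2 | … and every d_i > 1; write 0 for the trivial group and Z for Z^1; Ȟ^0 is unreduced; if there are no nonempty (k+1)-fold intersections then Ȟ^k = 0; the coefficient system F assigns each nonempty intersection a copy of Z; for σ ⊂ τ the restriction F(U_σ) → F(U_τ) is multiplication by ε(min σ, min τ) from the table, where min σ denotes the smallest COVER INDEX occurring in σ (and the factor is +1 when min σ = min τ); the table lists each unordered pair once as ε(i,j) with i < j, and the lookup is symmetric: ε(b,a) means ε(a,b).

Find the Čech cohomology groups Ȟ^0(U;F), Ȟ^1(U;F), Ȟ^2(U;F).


nonempty overlaps:
  U12={x13,x15,x19,x34} U13={x3,x19,x29} U14={x11,x21,x29,x30} U15={x8,x25,x30} U16={x8,x24,x34} U23={x5,x9,x19} U24={x6,x27,x32} U25={x6,x9,x17,x20} U26={x23,x27,x34} U34={x4,x18,x29} U35={x1,x9,x35} U36={x18,x28,x35} U45={x6,x26,x30} U46={x10,x18,x27} U56={x8,x14,x35}
  U123={x19} U126={x34} U134={x29} U145={x30} U156={x8} U235={x9} U245={x6} U246={x27} U346={x18} U356={x35}
C dims 6,15,10; δ0: rk 6, SNF 1^5·2; δ1: rk 9, SNF 1^9
degree 0: 6−6−0 = 0 → Ȟ^0 ≅ 0
degree 1: 15−9−6 = 0 plus torsion [2] → Ȟ^1 ≅ Z/2
degree 2: 10−0−9 = 1 → Ȟ^2 ≅ Z

Ȟ^0 ≅ 0, Ȟ^1 ≅ Z/2, Ȟ^2 ≅ Z


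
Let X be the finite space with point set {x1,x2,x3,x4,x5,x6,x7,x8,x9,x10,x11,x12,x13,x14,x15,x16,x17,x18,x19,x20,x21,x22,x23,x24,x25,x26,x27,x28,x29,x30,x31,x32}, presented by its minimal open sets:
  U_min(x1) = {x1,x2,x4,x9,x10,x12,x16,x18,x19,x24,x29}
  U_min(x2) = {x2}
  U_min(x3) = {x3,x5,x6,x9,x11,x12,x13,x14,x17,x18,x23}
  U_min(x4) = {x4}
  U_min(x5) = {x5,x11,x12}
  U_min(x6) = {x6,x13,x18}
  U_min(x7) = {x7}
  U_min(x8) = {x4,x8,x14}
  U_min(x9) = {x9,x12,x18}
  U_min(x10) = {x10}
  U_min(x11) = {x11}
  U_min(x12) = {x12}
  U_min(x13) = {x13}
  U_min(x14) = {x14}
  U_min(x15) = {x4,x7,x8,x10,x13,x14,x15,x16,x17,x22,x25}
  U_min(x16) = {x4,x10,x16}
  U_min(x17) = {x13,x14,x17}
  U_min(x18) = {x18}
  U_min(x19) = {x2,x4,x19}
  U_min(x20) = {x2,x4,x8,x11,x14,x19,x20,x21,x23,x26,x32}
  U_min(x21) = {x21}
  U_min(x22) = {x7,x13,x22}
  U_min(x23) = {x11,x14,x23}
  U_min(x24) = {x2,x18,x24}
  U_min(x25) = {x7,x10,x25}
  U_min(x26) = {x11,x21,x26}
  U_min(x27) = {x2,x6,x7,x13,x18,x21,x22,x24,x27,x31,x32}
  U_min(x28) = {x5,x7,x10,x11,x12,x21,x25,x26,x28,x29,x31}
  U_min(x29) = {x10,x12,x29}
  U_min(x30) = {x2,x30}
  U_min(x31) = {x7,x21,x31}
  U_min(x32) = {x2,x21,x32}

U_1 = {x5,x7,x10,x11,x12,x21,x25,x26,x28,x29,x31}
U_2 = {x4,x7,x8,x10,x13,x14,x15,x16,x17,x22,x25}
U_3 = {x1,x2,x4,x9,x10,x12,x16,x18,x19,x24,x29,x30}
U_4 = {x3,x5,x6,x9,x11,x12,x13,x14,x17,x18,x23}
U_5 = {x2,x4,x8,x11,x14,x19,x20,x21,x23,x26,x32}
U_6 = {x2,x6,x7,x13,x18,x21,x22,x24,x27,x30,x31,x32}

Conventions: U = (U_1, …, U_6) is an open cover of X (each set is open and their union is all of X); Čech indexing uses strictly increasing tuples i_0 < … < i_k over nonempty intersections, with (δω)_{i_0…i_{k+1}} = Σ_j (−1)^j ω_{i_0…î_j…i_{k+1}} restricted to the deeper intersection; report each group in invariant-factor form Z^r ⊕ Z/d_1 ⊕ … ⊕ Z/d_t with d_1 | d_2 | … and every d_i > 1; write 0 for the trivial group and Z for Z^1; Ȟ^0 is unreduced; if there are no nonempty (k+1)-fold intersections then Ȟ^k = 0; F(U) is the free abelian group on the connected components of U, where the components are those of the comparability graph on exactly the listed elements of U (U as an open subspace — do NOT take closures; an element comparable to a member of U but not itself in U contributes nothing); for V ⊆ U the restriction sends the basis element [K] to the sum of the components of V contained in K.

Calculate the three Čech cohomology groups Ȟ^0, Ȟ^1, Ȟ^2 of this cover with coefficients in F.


Ȟ^0 = Z, Ȟ^1 = 0, Ȟ^2 = Z/2

cover nerve:
  U12={x7,x10,x25} U13={x10,x12,x29} U14={x5,x11,x12} U15={x11,x21,x26} U16={x7,x21,x31} U23={x4,x10,x16} U24={x13,x14,x17} U25={x4,x8,x14} U26={x7,x13,x22} U34={x9,x12,x18} U35={x2,x4,x19} U36={x2,x18,x24,x30} U45={x11,x14,x23} U46={x6,x13,x18} U56={x2,x21,x32}
  U123={x10} U126={x7} U134={x12} U145={x11} U156={x21} U235={x4} U245={x14} U246={x13} U346={x18} U356={x2}
components per intersection:
  U1: {x5,x7,x10,x11,x12,x21,x25,x26,x28,x29,x31}
  U2: {x4,x7,x8,x10,x13,x14,x15,x16,x17,x22,x25}
  U3: {x1,x2,x4,x9,x10,x12,x16,x18,x19,x24,x29,x30}
  U4: {x3,x5,x6,x9,x11,x12,x13,x14,x17,x18,x23}
  U5: {x2,x4,x8,x11,x14,x19,x20,x21,x23,x26,x32}
  U6: {x2,x6,x7,x13,x18,x21,x22,x24,x27,x30,x31,x32}
  U12: {x7,x10,x25}
  U13: {x10,x12,x29}
  U14: {x5,x11,x12}
  U15: {x11,x21,x26}
  U16: {x7,x21,x31}
  U23: {x4,x10,x16}
  U24: {x13,x14,x17}
  U25: {x4,x8,x14}
  U26: {x7,x13,x22}
  U34: {x9,x12,x18}
  U35: {x2,x4,x19}
  U36: {x2,x18,x24,x30}
  U45: {x11,x14,x23}
  U46: {x6,x13,x18}
  U56: {x2,x21,x32}
  U123: {x10}
  U126: {x7}
  U134: {x12}
  U145: {x11}
  U156: {x21}
  U235: {x4}
  U245: {x14}
  U246: {x13}
  U346: {x18}
  U356: {x2}
C dims 6,15,10; δ0: rk 5, SNF 1^5; δ1: rk 10, SNF 1^9·2
Ȟ^0: (6−5)−0=1 ⇒ Z
Ȟ^1: (15−10)−5=0 ⇒ 0
Ȟ^2: (10−0)−10=0 plus torsion [2] ⇒ Z/2
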